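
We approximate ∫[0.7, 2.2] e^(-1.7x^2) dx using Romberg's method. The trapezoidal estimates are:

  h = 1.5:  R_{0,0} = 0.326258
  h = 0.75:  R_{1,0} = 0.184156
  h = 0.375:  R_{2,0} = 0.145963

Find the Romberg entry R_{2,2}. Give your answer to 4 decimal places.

0.1330

R_{1,1} = 0.184156 + (0.184156 − 0.326258)/3 = 0.136789
R_{2,1} = (4·0.145963 − 0.184156) / 3 = 0.133232
R_{2,2} = (16·0.133232 − 0.136789) / 15 = 0.132995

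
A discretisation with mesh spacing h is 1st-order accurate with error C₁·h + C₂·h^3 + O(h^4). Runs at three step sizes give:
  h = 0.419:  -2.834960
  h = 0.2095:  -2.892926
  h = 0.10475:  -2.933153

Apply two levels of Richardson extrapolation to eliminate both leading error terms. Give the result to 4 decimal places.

First eliminate the h term (factor 2^1 = 2):
  B₁ = (2·(-2.892926) − (-2.834960))/1 = -2.950892
  B₂ = (2·(-2.933153) − (-2.892926))/1 = -2.973380
Then eliminate the h^3 term (factor 2^3 = 8):
  (8·(-2.973380) − (-2.950892))/7 = -2.976593

-2.9766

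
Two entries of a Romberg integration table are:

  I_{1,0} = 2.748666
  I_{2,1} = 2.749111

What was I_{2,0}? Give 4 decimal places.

From I_{2,1} = (4·I_{2,0} − I_{1,0})/3, solve for I_{2,0}:
4·I_{2,0} = 3·2.749111 + 2.748666 = 10.995999
I_{2,0} = 2.749000

2.7490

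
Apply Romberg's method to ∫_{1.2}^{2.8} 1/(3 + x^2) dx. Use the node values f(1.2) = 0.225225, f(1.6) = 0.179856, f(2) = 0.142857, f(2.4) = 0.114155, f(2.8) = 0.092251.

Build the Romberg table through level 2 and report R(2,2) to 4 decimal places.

R(0,0) (trapezoid, 1 panel, h=1.6000): 0.253981
R(1,0) (trapezoid, 2 panels, h=0.8000): 0.241276
R(2,0) (trapezoid, 4 panels, h=0.4000): 0.238242
R(1,1) = 0.241276 + (0.241276 − 0.253981)/3 = 0.237041
R(2,1) = 0.238242 + (0.238242 − 0.241276)/3 = 0.237231
R(2,2) = 0.237231 + (0.237231 − 0.237041)/15 = 0.237244

0.2372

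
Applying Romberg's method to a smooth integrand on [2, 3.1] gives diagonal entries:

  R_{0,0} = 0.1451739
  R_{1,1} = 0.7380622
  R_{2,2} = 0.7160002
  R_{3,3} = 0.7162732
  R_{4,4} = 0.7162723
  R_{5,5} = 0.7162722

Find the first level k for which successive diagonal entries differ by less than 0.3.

k = 2

|R_{1,1} − R_{0,0}| = 0.5928883 ≥ 0.3
|R_{2,2} − R_{1,1}| = 0.0220620 < 0.3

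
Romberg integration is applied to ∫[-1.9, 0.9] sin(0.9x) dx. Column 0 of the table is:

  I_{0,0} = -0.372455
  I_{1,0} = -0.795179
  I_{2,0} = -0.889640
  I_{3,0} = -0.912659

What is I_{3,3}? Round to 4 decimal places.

-0.9203

Richardson extrapolation on the trapezoidal column (denominator 4−1=3):
I_{1,1} = (4·(-0.795179) − (-0.372455)) / 3 = -0.936087
I_{2,1} = -0.889640 + (-0.889640 − (-0.795179))/3 = -0.921127
I_{3,1} = (4·(-0.912659) − (-0.889640)) / 3 = -0.920332
I_{2,2} = -0.921127 + (-0.921127 − (-0.936087))/15 = -0.920130
I_{3,2} = (16·(-0.920332) − (-0.921127)) / 15 = -0.920279
I_{3,3} = -0.920279 + (-0.920279 − (-0.920130))/63 = -0.920281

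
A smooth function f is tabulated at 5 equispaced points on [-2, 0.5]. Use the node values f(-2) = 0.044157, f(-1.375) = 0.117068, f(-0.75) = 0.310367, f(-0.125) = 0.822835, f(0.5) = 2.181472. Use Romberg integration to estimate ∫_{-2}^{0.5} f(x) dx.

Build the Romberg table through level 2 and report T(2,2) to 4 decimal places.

1.3717

T(0,0) (trapezoid, 1 panel, h=2.5000): 2.782036
T(1,0) (trapezoid, 2 panels, h=1.2500): 1.778977
T(2,0) (trapezoid, 4 panels, h=0.6250): 1.476928
T(1,1) = 1.778977 + (1.778977 − 2.782036)/3 = 1.444624
T(2,1) = 1.476928 + (1.476928 − 1.778977)/3 = 1.376245
T(2,2) = 1.376245 + (1.376245 − 1.444624)/15 = 1.371686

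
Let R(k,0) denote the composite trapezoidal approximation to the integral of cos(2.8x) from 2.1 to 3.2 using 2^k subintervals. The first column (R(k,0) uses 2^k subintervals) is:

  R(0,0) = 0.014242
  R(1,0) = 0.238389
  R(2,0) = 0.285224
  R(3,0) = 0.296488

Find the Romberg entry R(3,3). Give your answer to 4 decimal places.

Richardson extrapolation on the trapezoidal column (denominator 4−1=3):
R(1,1) = (4·0.238389 − 0.014242) / 3 = 0.313105
R(2,1) = 0.285224 + (0.285224 − 0.238389)/3 = 0.300836
R(3,1) = (4·0.296488 − 0.285224) / 3 = 0.300243
R(2,2) = 0.300836 + (0.300836 − 0.313105)/15 = 0.300018
R(3,2) = (16·0.300243 − 0.300836) / 15 = 0.300203
R(3,3) = (64·0.300203 − 0.300018) / 63 = 0.300206

0.3002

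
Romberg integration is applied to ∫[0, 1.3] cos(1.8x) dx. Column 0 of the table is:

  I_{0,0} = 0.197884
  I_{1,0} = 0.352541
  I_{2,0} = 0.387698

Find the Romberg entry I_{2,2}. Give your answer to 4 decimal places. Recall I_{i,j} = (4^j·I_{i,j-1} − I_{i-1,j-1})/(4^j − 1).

0.3991

Richardson extrapolation on the trapezoidal column (denominator 4−1=3):
I_{1,1} = (4·0.352541 − 0.197884) / 3 = 0.404093
I_{2,1} = 0.387698 + (0.387698 − 0.352541)/3 = 0.399417
I_{2,2} = (16·0.399417 − 0.404093) / 15 = 0.399105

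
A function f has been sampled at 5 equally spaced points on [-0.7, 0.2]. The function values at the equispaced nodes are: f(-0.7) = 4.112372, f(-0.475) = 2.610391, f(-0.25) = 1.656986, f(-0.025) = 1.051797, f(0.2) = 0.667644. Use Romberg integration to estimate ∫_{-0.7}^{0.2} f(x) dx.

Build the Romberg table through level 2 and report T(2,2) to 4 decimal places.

1.7053

T(0,0) (trapezoid, 1 panel, h=0.9000): 2.151007
T(1,0) (trapezoid, 2 panels, h=0.4500): 1.821147
T(2,0) (trapezoid, 4 panels, h=0.2250): 1.734566
T(1,1) = 1.821147 + (1.821147 − 2.151007)/3 = 1.711194
T(2,1) = 1.734566 + (1.734566 − 1.821147)/3 = 1.705706
T(2,2) = 1.705706 + (1.705706 − 1.711194)/15 = 1.705340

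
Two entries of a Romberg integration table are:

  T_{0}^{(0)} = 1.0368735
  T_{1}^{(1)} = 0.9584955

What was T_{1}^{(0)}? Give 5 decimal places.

0.97809

From T_{1}^{(1)} = (4·T_{1}^{(0)} − T_{0}^{(0)})/3, solve for T_{1}^{(0)}:
4·T_{1}^{(0)} = 3·0.9584955 + 1.0368735 = 3.9123600
T_{1}^{(0)} = 0.9780900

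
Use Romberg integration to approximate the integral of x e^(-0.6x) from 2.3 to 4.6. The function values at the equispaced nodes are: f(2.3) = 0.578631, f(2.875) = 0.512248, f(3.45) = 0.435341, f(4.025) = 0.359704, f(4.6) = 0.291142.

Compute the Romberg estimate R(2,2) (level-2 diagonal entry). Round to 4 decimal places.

1.0022

R(0,0) (trapezoid, 1 panel, h=2.3000): 1.000239
R(1,0) (trapezoid, 2 panels, h=1.1500): 1.000762
R(2,0) (trapezoid, 4 panels, h=0.5750): 1.001753
R(1,1) = 1.000762 + (1.000762 − 1.000239)/3 = 1.000936
R(2,1) = 1.001753 + (1.001753 − 1.000762)/3 = 1.002083
R(2,2) = 1.002083 + (1.002083 − 1.000936)/15 = 1.002159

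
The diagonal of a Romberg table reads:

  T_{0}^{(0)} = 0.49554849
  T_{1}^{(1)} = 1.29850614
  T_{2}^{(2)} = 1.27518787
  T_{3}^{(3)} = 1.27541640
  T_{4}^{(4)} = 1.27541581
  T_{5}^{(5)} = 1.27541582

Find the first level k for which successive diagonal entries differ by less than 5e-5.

|T_{1}^{(1)} − T_{0}^{(0)}| = 0.80295765 ≥ 5e-5
|T_{2}^{(2)} − T_{1}^{(1)}| = 0.02331827 ≥ 5e-5
|T_{3}^{(3)} − T_{2}^{(2)}| = 0.00022853 ≥ 5e-5
|T_{4}^{(4)} − T_{3}^{(3)}| = 0.00000059 < 5e-5

k = 4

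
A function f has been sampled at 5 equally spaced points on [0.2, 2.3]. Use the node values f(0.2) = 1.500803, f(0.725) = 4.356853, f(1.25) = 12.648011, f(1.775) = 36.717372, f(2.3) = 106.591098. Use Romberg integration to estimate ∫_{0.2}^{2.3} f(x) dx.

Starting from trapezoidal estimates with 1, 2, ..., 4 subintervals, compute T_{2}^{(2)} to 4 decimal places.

T_{0}^{(0)} (trapezoid, 1 panel, h=2.1000): 113.496496
T_{1}^{(0)} (trapezoid, 2 panels, h=1.0500): 70.028660
T_{2}^{(0)} (trapezoid, 4 panels, h=0.5250): 56.578298
T_{1}^{(1)} = 70.028660 + (70.028660 − 113.496496)/3 = 55.539381
T_{2}^{(1)} = 56.578298 + (56.578298 − 70.028660)/3 = 52.094844
T_{2}^{(2)} = 52.094844 + (52.094844 − 55.539381)/15 = 51.865208

51.8652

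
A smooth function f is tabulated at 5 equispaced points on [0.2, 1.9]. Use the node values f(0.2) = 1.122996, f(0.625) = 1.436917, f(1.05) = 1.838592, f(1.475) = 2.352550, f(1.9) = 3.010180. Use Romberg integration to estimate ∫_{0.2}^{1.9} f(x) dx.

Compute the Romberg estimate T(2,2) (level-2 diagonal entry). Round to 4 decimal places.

3.2538

T(0,0) (trapezoid, 1 panel, h=1.7000): 3.513200
T(1,0) (trapezoid, 2 panels, h=0.8500): 3.319403
T(2,0) (trapezoid, 4 panels, h=0.4250): 3.270225
T(1,1) = 3.319403 + (3.319403 − 3.513200)/3 = 3.254804
T(2,1) = 3.270225 + (3.270225 − 3.319403)/3 = 3.253832
T(2,2) = 3.253832 + (3.253832 − 3.254804)/15 = 3.253767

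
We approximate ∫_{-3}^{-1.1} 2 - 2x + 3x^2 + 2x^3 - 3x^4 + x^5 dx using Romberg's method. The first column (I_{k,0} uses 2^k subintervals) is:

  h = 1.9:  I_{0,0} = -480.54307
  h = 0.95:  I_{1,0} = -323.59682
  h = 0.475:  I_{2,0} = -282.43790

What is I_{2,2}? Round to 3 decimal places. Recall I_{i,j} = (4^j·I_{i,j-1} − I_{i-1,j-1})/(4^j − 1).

-268.547

I_{1,1} = (4·(-323.59682) − (-480.54307)) / 3 = -271.28140
I_{2,1} = -282.43790 + (-282.43790 − (-323.59682))/3 = -268.71826
I_{2,2} = (16·(-268.71826) − (-271.28140)) / 15 = -268.54738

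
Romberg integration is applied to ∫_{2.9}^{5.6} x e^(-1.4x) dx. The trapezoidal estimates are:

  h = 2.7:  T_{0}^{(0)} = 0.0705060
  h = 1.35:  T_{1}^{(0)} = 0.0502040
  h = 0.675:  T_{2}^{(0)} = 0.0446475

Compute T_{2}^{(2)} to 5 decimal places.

0.04275

Richardson extrapolation on the trapezoidal column (denominator 4−1=3):
T_{1}^{(1)} = 0.0502040 + (0.0502040 − 0.0705060)/3 = 0.0434367
T_{2}^{(1)} = (4·0.0446475 − 0.0502040) / 3 = 0.0427953
T_{2}^{(2)} = (16·0.0427953 − 0.0434367) / 15 = 0.0427525
(Column j=1 coincides with Simpson's rule on the same nodes.)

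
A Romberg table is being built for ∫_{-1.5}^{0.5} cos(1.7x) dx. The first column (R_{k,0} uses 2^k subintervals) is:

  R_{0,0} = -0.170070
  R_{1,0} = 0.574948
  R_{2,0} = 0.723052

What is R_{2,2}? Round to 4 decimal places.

R_{1,1} = 0.574948 + (0.574948 − (-0.170070))/3 = 0.823287
R_{2,1} = (4·0.723052 − 0.574948) / 3 = 0.772420
R_{2,2} = 0.772420 + (0.772420 − 0.823287)/15 = 0.769029

0.7690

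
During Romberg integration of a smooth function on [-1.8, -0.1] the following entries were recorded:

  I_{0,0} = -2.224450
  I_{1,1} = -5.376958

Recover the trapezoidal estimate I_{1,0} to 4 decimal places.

-4.5888

From I_{1,1} = (4·I_{1,0} − I_{0,0})/3, solve for I_{1,0}:
4·I_{1,0} = 3·(-5.376958) + (-2.224450) = -18.355324
I_{1,0} = -4.588831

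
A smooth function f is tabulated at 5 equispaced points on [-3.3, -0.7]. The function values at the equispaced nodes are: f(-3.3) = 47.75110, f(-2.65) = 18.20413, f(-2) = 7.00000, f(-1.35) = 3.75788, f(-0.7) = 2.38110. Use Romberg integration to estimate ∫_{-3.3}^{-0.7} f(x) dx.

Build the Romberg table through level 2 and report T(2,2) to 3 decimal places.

T(0,0) (trapezoid, 1 panel, h=2.6000): 65.17186
T(1,0) (trapezoid, 2 panels, h=1.3000): 41.68593
T(2,0) (trapezoid, 4 panels, h=0.6500): 35.11827
T(1,1) = 41.68593 + (41.68593 − 65.17186)/3 = 33.85729
T(2,1) = 35.11827 + (35.11827 − 41.68593)/3 = 32.92905
T(2,2) = 32.92905 + (32.92905 − 33.85729)/15 = 32.86717

32.867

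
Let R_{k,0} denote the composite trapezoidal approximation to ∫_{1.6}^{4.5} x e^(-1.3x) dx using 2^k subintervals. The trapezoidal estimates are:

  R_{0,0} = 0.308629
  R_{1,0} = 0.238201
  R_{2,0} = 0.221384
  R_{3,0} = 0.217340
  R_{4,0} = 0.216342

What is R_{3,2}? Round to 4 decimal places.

0.2160

Richardson extrapolation on the trapezoidal column (denominator 4−1=3):
R_{2,1} = (4·0.221384 − 0.238201) / 3 = 0.215778
R_{3,1} = (4·0.217340 − 0.221384) / 3 = 0.215992
R_{3,2} = (16·0.215992 − 0.215778) / 15 = 0.216006
(Column j=1 coincides with Simpson's rule on the same nodes.)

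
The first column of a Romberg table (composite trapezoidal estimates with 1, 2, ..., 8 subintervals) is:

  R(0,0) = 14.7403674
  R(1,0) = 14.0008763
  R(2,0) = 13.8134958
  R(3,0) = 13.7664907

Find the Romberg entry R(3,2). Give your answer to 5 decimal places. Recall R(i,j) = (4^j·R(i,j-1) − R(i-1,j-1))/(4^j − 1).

R(2,1) = 13.8134958 + (13.8134958 − 14.0008763)/3 = 13.7510356
R(3,1) = (4·13.7664907 − 13.8134958) / 3 = 13.7508223
R(3,2) = 13.7508223 + (13.7508223 − 13.7510356)/15 = 13.7508081

13.75081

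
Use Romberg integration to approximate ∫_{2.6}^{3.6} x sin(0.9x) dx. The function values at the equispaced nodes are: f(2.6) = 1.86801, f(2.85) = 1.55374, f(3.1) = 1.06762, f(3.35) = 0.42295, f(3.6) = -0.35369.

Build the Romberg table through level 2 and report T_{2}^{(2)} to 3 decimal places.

0.963

T_{0}^{(0)} (trapezoid, 1 panel, h=1.0000): 0.75716
T_{1}^{(0)} (trapezoid, 2 panels, h=0.5000): 0.91239
T_{2}^{(0)} (trapezoid, 4 panels, h=0.2500): 0.95037
T_{1}^{(1)} = 0.91239 + (0.91239 − 0.75716)/3 = 0.96413
T_{2}^{(1)} = 0.95037 + (0.95037 − 0.91239)/3 = 0.96303
T_{2}^{(2)} = 0.96303 + (0.96303 − 0.96413)/15 = 0.96296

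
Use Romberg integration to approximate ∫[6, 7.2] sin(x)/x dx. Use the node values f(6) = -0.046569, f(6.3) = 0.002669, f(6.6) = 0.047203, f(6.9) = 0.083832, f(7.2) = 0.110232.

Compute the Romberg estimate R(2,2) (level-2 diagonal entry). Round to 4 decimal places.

0.0504

R(0,0) (trapezoid, 1 panel, h=1.2000): 0.038198
R(1,0) (trapezoid, 2 panels, h=0.6000): 0.047421
R(2,0) (trapezoid, 4 panels, h=0.3000): 0.049661
R(1,1) = 0.047421 + (0.047421 − 0.038198)/3 = 0.050495
R(2,1) = 0.049661 + (0.049661 − 0.047421)/3 = 0.050408
R(2,2) = 0.050408 + (0.050408 − 0.050495)/15 = 0.050402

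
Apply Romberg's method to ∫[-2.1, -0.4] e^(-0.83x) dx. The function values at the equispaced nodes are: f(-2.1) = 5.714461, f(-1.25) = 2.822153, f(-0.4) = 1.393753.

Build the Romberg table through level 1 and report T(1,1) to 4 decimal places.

5.2124

T(0,0) (trapezoid, 1 panel, h=1.7000): 6.041982
T(1,0) (trapezoid, 2 panels, h=0.8500): 5.419821
T(1,1) = 5.419821 + (5.419821 − 6.041982)/3 = 5.212434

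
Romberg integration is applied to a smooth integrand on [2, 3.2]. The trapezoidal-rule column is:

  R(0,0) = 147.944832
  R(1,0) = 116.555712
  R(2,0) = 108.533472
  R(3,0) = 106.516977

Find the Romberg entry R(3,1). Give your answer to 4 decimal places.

105.8448

R(3,1) = 106.516977 + (106.516977 − 108.533472)/3 = 105.844812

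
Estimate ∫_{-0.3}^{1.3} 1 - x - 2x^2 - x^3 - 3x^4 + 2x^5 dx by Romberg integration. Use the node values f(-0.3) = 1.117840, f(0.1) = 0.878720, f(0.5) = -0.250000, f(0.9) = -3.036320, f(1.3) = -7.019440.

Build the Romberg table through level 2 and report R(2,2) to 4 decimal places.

-2.0152

R(0,0) (trapezoid, 1 panel, h=1.6000): -4.721280
R(1,0) (trapezoid, 2 panels, h=0.8000): -2.560640
R(2,0) (trapezoid, 4 panels, h=0.4000): -2.143360
R(1,1) = -2.560640 + (-2.560640 − (-4.721280))/3 = -1.840427
R(2,1) = -2.143360 + (-2.143360 − (-2.560640))/3 = -2.004267
R(2,2) = -2.004267 + (-2.004267 − (-1.840427))/15 = -2.015190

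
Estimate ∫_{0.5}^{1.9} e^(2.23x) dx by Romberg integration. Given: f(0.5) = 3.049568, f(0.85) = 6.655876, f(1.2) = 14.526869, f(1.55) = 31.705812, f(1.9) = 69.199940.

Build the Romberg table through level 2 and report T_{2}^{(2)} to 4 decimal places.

T_{0}^{(0)} (trapezoid, 1 panel, h=1.4000): 50.574656
T_{1}^{(0)} (trapezoid, 2 panels, h=0.7000): 35.456136
T_{2}^{(0)} (trapezoid, 4 panels, h=0.3500): 31.154659
T_{1}^{(1)} = 35.456136 + (35.456136 − 50.574656)/3 = 30.416629
T_{2}^{(1)} = 31.154659 + (31.154659 − 35.456136)/3 = 29.720833
T_{2}^{(2)} = 29.720833 + (29.720833 − 30.416629)/15 = 29.674447

29.6744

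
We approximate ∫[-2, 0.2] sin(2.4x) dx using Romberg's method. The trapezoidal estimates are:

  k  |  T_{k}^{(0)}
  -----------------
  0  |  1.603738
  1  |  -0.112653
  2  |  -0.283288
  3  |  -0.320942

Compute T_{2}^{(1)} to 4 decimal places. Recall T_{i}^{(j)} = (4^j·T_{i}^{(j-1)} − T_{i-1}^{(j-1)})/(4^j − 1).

-0.3402

Richardson extrapolation on the trapezoidal column (denominator 4−1=3):
T_{2}^{(1)} = -0.283288 + (-0.283288 − (-0.112653))/3 = -0.340166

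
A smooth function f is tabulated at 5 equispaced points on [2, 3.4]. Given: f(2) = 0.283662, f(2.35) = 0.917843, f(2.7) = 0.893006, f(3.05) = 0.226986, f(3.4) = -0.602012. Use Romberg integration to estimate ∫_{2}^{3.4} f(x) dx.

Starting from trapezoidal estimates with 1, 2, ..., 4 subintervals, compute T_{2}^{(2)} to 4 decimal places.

T_{0}^{(0)} (trapezoid, 1 panel, h=1.4000): -0.222845
T_{1}^{(0)} (trapezoid, 2 panels, h=0.7000): 0.513682
T_{2}^{(0)} (trapezoid, 4 panels, h=0.3500): 0.657531
T_{1}^{(1)} = 0.513682 + (0.513682 − (-0.222845))/3 = 0.759191
T_{2}^{(1)} = 0.657531 + (0.657531 − 0.513682)/3 = 0.705481
T_{2}^{(2)} = 0.705481 + (0.705481 − 0.759191)/15 = 0.701900

0.7019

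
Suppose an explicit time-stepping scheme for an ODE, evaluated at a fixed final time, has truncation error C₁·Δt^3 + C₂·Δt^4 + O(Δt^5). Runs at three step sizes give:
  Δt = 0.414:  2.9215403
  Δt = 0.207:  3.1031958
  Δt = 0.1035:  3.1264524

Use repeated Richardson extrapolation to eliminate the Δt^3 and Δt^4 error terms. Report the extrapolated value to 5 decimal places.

3.12982

First eliminate the Δt^3 term (factor 2^3 = 8):
  B₁ = (8·3.1031958 − 2.9215403)/7 = 3.1291466
  B₂ = (8·3.1264524 − 3.1031958)/7 = 3.1297748
Then eliminate the Δt^4 term (factor 2^4 = 16):
  (16·3.1297748 − 3.1291466)/15 = 3.1298167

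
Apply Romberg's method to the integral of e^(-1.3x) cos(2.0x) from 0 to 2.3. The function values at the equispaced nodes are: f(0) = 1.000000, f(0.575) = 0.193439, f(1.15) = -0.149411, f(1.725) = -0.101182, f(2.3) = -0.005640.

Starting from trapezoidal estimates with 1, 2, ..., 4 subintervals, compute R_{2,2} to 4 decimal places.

R_{0,0} (trapezoid, 1 panel, h=2.3000): 1.143514
R_{1,0} (trapezoid, 2 panels, h=1.1500): 0.399934
R_{2,0} (trapezoid, 4 panels, h=0.5750): 0.253015
R_{1,1} = 0.399934 + (0.399934 − 1.143514)/3 = 0.152074
R_{2,1} = 0.253015 + (0.253015 − 0.399934)/3 = 0.204042
R_{2,2} = 0.204042 + (0.204042 − 0.152074)/15 = 0.207507

0.2075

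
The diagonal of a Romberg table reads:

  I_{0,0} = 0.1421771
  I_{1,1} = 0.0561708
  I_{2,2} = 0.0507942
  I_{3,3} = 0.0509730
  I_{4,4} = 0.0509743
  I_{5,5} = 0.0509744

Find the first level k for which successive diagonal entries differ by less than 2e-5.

|I_{1,1} − I_{0,0}| = 0.0860063 ≥ 2e-5
|I_{2,2} − I_{1,1}| = 0.0053766 ≥ 2e-5
|I_{3,3} − I_{2,2}| = 0.0001788 ≥ 2e-5
|I_{4,4} − I_{3,3}| = 0.0000013 < 2e-5

k = 4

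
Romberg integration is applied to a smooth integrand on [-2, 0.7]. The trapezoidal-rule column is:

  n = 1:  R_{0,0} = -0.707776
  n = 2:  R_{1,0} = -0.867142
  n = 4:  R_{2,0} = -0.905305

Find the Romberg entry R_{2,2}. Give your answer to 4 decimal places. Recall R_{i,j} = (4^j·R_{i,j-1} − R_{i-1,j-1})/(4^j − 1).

Richardson extrapolation on the trapezoidal column (denominator 4−1=3):
R_{1,1} = (4·(-0.867142) − (-0.707776)) / 3 = -0.920264
R_{2,1} = (4·(-0.905305) − (-0.867142)) / 3 = -0.918026
R_{2,2} = -0.918026 + (-0.918026 − (-0.920264))/15 = -0.917877
(Column j=1 coincides with Simpson's rule on the same nodes.)

-0.9179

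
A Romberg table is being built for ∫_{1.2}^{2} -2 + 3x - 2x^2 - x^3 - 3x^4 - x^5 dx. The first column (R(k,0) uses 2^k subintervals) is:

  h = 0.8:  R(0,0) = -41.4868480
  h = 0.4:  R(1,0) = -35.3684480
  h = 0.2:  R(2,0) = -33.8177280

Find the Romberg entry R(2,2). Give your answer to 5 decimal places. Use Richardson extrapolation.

R(1,1) = -35.3684480 + (-35.3684480 − (-41.4868480))/3 = -33.3289813
R(2,1) = -33.8177280 + (-33.8177280 − (-35.3684480))/3 = -33.3008213
R(2,2) = (16·(-33.3008213) − (-33.3289813)) / 15 = -33.2989440
(Column j=1 coincides with Simpson's rule on the same nodes.)

-33.29894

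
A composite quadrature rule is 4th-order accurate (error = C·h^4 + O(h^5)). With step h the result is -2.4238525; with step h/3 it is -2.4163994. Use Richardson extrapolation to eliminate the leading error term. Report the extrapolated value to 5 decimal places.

The leading error scales as h^4; refining by a factor of 3 reduces it by 3^4 = 81.
Extrapolated value = (81·A(h/3) − A(h)) / (81 − 1)
= (81·(-2.4163994) − (-2.4238525)) / 80
= -193.3044989 / 80 = -2.4163062

-2.41631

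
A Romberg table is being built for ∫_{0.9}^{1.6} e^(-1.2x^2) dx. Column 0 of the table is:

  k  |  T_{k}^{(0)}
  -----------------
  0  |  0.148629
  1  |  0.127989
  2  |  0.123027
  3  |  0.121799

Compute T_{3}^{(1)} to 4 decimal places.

T_{3}^{(1)} = 0.121799 + (0.121799 − 0.123027)/3 = 0.121390
(Column j=1 coincides with Simpson's rule on the same nodes.)

0.1214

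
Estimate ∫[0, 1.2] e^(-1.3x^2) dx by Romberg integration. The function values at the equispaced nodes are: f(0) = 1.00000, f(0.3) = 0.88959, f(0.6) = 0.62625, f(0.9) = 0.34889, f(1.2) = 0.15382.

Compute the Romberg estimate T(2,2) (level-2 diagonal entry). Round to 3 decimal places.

T(0,0) (trapezoid, 1 panel, h=1.2000): 0.69229
T(1,0) (trapezoid, 2 panels, h=0.6000): 0.72190
T(2,0) (trapezoid, 4 panels, h=0.3000): 0.73249
T(1,1) = 0.72190 + (0.72190 − 0.69229)/3 = 0.73177
T(2,1) = 0.73249 + (0.73249 − 0.72190)/3 = 0.73602
T(2,2) = 0.73602 + (0.73602 − 0.73177)/15 = 0.73630

0.736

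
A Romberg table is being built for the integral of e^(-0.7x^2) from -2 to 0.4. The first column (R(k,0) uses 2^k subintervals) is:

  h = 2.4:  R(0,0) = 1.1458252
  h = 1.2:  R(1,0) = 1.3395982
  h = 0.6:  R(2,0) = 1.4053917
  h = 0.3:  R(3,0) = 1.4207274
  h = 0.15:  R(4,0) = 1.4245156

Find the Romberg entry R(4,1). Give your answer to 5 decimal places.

1.42578

Richardson extrapolation on the trapezoidal column (denominator 4−1=3):
R(4,1) = 1.4245156 + (1.4245156 − 1.4207274)/3 = 1.4257783
(Column j=1 coincides with Simpson's rule on the same nodes.)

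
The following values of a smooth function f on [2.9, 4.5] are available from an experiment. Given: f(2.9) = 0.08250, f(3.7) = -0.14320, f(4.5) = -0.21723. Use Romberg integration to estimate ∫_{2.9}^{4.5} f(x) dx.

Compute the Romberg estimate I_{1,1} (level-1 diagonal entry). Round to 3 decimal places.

-0.189

I_{0,0} (trapezoid, 1 panel, h=1.6000): -0.10778
I_{1,0} (trapezoid, 2 panels, h=0.8000): -0.16845
I_{1,1} = -0.16845 + (-0.16845 − (-0.10778))/3 = -0.18867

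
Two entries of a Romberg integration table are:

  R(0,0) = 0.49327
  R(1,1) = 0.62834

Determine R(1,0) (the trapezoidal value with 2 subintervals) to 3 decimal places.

0.595

From R(1,1) = (4·R(1,0) − R(0,0))/3, solve for R(1,0):
4·R(1,0) = 3·0.62834 + 0.49327 = 2.37829
R(1,0) = 0.59457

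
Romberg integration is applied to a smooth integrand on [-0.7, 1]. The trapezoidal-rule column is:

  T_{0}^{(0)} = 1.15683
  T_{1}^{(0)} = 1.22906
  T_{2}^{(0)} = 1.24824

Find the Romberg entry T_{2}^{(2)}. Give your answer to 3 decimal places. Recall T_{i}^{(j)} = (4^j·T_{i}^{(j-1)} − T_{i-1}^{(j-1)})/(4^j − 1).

1.255

T_{1}^{(1)} = 1.22906 + (1.22906 − 1.15683)/3 = 1.25314
T_{2}^{(1)} = (4·1.24824 − 1.22906) / 3 = 1.25463
T_{2}^{(2)} = 1.25463 + (1.25463 − 1.25314)/15 = 1.25473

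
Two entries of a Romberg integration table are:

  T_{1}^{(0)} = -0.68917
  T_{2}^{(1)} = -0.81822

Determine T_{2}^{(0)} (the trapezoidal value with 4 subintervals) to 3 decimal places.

-0.786

From T_{2}^{(1)} = (4·T_{2}^{(0)} − T_{1}^{(0)})/3, solve for T_{2}^{(0)}:
4·T_{2}^{(0)} = 3·(-0.81822) + (-0.68917) = -3.14383
T_{2}^{(0)} = -0.78596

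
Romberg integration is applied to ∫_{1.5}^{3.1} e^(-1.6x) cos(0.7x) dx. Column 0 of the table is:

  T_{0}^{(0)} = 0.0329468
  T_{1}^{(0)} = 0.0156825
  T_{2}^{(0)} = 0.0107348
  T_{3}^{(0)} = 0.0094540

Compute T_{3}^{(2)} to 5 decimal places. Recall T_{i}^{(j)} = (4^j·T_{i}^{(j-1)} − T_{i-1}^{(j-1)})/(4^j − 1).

0.00902

Richardson extrapolation on the trapezoidal column (denominator 4−1=3):
T_{2}^{(1)} = (4·0.0107348 − 0.0156825) / 3 = 0.0090856
T_{3}^{(1)} = 0.0094540 + (0.0094540 − 0.0107348)/3 = 0.0090271
T_{3}^{(2)} = 0.0090271 + (0.0090271 − 0.0090856)/15 = 0.0090232
(Column j=1 coincides with Simpson's rule on the same nodes.)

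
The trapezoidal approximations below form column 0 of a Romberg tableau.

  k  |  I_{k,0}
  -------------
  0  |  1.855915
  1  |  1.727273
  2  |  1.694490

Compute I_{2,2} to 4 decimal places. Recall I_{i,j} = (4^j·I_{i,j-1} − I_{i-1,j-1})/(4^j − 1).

1.6835

I_{1,1} = 1.727273 + (1.727273 − 1.855915)/3 = 1.684392
I_{2,1} = 1.694490 + (1.694490 − 1.727273)/3 = 1.683562
I_{2,2} = (16·1.683562 − 1.684392) / 15 = 1.683507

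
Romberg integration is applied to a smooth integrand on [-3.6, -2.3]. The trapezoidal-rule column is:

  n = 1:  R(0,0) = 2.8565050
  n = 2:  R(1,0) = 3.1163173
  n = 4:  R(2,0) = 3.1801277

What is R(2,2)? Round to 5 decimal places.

Richardson extrapolation on the trapezoidal column (denominator 4−1=3):
R(1,1) = (4·3.1163173 − 2.8565050) / 3 = 3.2029214
R(2,1) = (4·3.1801277 − 3.1163173) / 3 = 3.2013978
R(2,2) = 3.2013978 + (3.2013978 − 3.2029214)/15 = 3.2012962

3.20130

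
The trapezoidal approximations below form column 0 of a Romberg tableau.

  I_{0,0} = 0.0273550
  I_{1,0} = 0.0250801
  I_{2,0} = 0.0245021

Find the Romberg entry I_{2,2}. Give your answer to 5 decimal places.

0.02431

Richardson extrapolation on the trapezoidal column (denominator 4−1=3):
I_{1,1} = 0.0250801 + (0.0250801 − 0.0273550)/3 = 0.0243218
I_{2,1} = (4·0.0245021 − 0.0250801) / 3 = 0.0243094
I_{2,2} = (16·0.0243094 − 0.0243218) / 15 = 0.0243086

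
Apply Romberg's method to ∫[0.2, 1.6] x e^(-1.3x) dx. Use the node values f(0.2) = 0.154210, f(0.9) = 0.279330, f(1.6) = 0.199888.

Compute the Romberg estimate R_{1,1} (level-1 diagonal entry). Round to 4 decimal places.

0.3433

R_{0,0} (trapezoid, 1 panel, h=1.4000): 0.247869
R_{1,0} (trapezoid, 2 panels, h=0.7000): 0.319465
R_{1,1} = 0.319465 + (0.319465 − 0.247869)/3 = 0.343330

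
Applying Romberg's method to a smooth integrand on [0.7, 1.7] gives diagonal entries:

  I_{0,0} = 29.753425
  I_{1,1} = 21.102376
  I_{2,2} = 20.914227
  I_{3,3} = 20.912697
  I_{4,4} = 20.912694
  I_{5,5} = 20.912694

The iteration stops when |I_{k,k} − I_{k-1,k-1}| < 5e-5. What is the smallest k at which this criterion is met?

|I_{1,1} − I_{0,0}| = 8.651049 ≥ 5e-5
|I_{2,2} − I_{1,1}| = 0.188149 ≥ 5e-5
|I_{3,3} − I_{2,2}| = 0.001530 ≥ 5e-5
|I_{4,4} − I_{3,3}| = 0.000003 < 5e-5

k = 4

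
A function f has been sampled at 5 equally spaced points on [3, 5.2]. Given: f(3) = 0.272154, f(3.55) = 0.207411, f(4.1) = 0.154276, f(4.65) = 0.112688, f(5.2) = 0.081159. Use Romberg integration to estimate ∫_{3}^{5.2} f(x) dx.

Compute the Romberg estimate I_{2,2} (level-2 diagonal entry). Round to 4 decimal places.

0.3561

I_{0,0} (trapezoid, 1 panel, h=2.2000): 0.388644
I_{1,0} (trapezoid, 2 panels, h=1.1000): 0.364026
I_{2,0} (trapezoid, 4 panels, h=0.5500): 0.358067
I_{1,1} = 0.364026 + (0.364026 − 0.388644)/3 = 0.355820
I_{2,1} = 0.358067 + (0.358067 − 0.364026)/3 = 0.356081
I_{2,2} = 0.356081 + (0.356081 − 0.355820)/15 = 0.356098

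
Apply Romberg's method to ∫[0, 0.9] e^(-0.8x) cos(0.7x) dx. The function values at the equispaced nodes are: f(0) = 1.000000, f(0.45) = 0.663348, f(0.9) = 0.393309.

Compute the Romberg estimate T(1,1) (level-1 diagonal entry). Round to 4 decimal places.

T(0,0) (trapezoid, 1 panel, h=0.9000): 0.626989
T(1,0) (trapezoid, 2 panels, h=0.4500): 0.612001
T(1,1) = 0.612001 + (0.612001 − 0.626989)/3 = 0.607005

0.6070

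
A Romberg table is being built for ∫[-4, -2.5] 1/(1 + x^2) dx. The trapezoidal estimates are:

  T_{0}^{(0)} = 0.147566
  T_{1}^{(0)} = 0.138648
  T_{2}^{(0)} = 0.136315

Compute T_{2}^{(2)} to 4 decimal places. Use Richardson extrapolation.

Richardson extrapolation on the trapezoidal column (denominator 4−1=3):
T_{1}^{(1)} = (4·0.138648 − 0.147566) / 3 = 0.135675
T_{2}^{(1)} = 0.136315 + (0.136315 − 0.138648)/3 = 0.135537
T_{2}^{(2)} = (16·0.135537 − 0.135675) / 15 = 0.135528

0.1355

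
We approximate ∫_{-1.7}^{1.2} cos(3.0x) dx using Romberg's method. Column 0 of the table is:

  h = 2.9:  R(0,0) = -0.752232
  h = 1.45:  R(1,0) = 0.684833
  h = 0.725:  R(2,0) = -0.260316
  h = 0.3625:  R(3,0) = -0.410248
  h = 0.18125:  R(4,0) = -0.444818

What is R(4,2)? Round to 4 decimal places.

-0.4561

R(3,1) = (4·(-0.410248) − (-0.260316)) / 3 = -0.460225
R(4,1) = -0.444818 + (-0.444818 − (-0.410248))/3 = -0.456341
R(4,2) = -0.456341 + (-0.456341 − (-0.460225))/15 = -0.456082
(Column j=1 coincides with Simpson's rule on the same nodes.)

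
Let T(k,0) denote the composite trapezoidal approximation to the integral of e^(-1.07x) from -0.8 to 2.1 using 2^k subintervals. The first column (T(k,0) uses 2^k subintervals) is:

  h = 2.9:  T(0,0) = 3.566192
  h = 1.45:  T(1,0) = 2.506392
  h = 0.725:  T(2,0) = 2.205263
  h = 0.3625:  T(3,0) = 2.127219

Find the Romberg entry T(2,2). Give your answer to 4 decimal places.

Richardson extrapolation on the trapezoidal column (denominator 4−1=3):
T(1,1) = (4·2.506392 − 3.566192) / 3 = 2.153125
T(2,1) = 2.205263 + (2.205263 − 2.506392)/3 = 2.104887
T(2,2) = 2.104887 + (2.104887 − 2.153125)/15 = 2.101671

2.1017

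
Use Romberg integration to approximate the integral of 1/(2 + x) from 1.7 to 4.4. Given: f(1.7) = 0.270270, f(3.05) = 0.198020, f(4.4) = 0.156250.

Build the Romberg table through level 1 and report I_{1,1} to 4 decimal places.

I_{0,0} (trapezoid, 1 panel, h=2.7000): 0.575802
I_{1,0} (trapezoid, 2 panels, h=1.3500): 0.555228
I_{1,1} = 0.555228 + (0.555228 − 0.575802)/3 = 0.548370

0.5484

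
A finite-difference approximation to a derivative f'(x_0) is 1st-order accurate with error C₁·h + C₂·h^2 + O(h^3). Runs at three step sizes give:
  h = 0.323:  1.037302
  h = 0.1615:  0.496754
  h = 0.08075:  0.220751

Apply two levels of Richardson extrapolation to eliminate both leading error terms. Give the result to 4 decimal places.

-0.0591

First eliminate the h term (factor 2^1 = 2):
  B₁ = (2·0.496754 − 1.037302)/1 = -0.043794
  B₂ = (2·0.220751 − 0.496754)/1 = -0.055252
Then eliminate the h^2 term (factor 2^2 = 4):
  (4·(-0.055252) − (-0.043794))/3 = -0.059071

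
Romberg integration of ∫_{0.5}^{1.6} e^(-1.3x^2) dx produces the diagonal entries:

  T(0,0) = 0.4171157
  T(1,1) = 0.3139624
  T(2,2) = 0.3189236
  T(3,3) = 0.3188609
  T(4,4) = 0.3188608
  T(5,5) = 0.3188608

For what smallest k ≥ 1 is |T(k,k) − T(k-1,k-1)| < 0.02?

k = 2

|T(1,1) − T(0,0)| = 0.1031533 ≥ 0.02
|T(2,2) − T(1,1)| = 0.0049612 < 0.02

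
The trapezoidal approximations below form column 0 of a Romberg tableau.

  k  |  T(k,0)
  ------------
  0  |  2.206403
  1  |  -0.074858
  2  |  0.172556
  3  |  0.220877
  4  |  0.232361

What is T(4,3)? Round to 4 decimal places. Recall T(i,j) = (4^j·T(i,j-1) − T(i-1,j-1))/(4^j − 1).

Richardson extrapolation on the trapezoidal column (denominator 4−1=3):
T(2,1) = 0.172556 + (0.172556 − (-0.074858))/3 = 0.255027
T(3,1) = 0.220877 + (0.220877 − 0.172556)/3 = 0.236984
T(4,1) = 0.232361 + (0.232361 − 0.220877)/3 = 0.236189
T(3,2) = (16·0.236984 − 0.255027) / 15 = 0.235781
T(4,2) = 0.236189 + (0.236189 − 0.236984)/15 = 0.236136
T(4,3) = (64·0.236136 − 0.235781) / 63 = 0.236142

0.2361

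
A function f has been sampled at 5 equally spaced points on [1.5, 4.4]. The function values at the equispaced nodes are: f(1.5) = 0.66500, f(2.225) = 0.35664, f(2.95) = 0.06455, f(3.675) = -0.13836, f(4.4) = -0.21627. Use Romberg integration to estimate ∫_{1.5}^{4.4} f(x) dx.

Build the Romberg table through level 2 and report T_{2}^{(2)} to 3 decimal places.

T_{0}^{(0)} (trapezoid, 1 panel, h=2.9000): 0.65066
T_{1}^{(0)} (trapezoid, 2 panels, h=1.4500): 0.41893
T_{2}^{(0)} (trapezoid, 4 panels, h=0.7250): 0.36772
T_{1}^{(1)} = 0.41893 + (0.41893 − 0.65066)/3 = 0.34169
T_{2}^{(1)} = 0.36772 + (0.36772 − 0.41893)/3 = 0.35065
T_{2}^{(2)} = 0.35065 + (0.35065 − 0.34169)/15 = 0.35125

0.351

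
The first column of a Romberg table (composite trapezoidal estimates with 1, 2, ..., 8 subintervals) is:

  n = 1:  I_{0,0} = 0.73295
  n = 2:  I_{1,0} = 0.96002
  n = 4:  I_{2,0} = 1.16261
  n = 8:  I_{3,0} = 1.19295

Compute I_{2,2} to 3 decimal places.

Richardson extrapolation on the trapezoidal column (denominator 4−1=3):
I_{1,1} = 0.96002 + (0.96002 − 0.73295)/3 = 1.03571
I_{2,1} = (4·1.16261 − 0.96002) / 3 = 1.23014
I_{2,2} = 1.23014 + (1.23014 − 1.03571)/15 = 1.24310

1.243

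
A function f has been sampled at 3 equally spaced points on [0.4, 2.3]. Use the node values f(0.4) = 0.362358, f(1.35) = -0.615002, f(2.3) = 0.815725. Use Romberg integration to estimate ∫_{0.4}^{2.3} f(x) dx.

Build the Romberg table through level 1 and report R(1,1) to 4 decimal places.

-0.4059

R(0,0) (trapezoid, 1 panel, h=1.9000): 1.119179
R(1,0) (trapezoid, 2 panels, h=0.9500): -0.024662
R(1,1) = -0.024662 + (-0.024662 − 1.119179)/3 = -0.405942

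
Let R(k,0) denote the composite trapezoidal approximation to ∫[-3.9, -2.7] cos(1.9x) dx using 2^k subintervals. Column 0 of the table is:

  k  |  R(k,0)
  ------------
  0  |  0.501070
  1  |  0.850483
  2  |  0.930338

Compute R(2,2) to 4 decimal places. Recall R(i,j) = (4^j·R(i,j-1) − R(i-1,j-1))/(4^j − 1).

Richardson extrapolation on the trapezoidal column (denominator 4−1=3):
R(1,1) = (4·0.850483 − 0.501070) / 3 = 0.966954
R(2,1) = 0.930338 + (0.930338 − 0.850483)/3 = 0.956956
R(2,2) = (16·0.956956 − 0.966954) / 15 = 0.956289

0.9563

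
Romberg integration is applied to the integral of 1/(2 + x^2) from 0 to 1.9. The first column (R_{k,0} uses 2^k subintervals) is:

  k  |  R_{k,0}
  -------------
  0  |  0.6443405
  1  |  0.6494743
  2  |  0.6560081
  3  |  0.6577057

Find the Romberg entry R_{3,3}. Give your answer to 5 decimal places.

0.65827

Richardson extrapolation on the trapezoidal column (denominator 4−1=3):
R_{1,1} = 0.6494743 + (0.6494743 − 0.6443405)/3 = 0.6511856
R_{2,1} = 0.6560081 + (0.6560081 − 0.6494743)/3 = 0.6581860
R_{3,1} = (4·0.6577057 − 0.6560081) / 3 = 0.6582716
R_{2,2} = (16·0.6581860 − 0.6511856) / 15 = 0.6586527
R_{3,2} = (16·0.6582716 − 0.6581860) / 15 = 0.6582773
R_{3,3} = (64·0.6582773 − 0.6586527) / 63 = 0.6582713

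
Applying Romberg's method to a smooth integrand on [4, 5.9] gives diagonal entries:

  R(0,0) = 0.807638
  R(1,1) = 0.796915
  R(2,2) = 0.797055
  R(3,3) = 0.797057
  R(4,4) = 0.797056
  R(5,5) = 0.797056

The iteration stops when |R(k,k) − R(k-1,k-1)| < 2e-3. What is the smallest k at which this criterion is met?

|R(1,1) − R(0,0)| = 0.010723 ≥ 2e-3
|R(2,2) − R(1,1)| = 0.000140 < 2e-3

k = 2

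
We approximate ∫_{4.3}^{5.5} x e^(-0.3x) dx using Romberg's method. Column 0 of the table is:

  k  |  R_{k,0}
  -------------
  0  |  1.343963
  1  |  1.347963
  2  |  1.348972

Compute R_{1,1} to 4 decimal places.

1.3493

Richardson extrapolation on the trapezoidal column (denominator 4−1=3):
R_{1,1} = 1.347963 + (1.347963 − 1.343963)/3 = 1.349296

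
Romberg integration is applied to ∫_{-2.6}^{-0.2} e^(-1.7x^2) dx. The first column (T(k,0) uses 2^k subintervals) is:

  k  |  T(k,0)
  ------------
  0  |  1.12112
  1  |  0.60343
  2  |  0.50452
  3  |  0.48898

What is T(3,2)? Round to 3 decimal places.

T(2,1) = 0.50452 + (0.50452 − 0.60343)/3 = 0.47155
T(3,1) = 0.48898 + (0.48898 − 0.50452)/3 = 0.48380
T(3,2) = 0.48380 + (0.48380 − 0.47155)/15 = 0.48462

0.485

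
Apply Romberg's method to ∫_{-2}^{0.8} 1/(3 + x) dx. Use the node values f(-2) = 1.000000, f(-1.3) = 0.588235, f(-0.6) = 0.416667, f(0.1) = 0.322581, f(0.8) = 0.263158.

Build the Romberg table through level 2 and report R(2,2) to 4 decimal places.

1.3374

R(0,0) (trapezoid, 1 panel, h=2.8000): 1.768421
R(1,0) (trapezoid, 2 panels, h=1.4000): 1.467544
R(2,0) (trapezoid, 4 panels, h=0.7000): 1.371343
R(1,1) = 1.467544 + (1.467544 − 1.768421)/3 = 1.367252
R(2,1) = 1.371343 + (1.371343 − 1.467544)/3 = 1.339276
R(2,2) = 1.339276 + (1.339276 − 1.367252)/15 = 1.337411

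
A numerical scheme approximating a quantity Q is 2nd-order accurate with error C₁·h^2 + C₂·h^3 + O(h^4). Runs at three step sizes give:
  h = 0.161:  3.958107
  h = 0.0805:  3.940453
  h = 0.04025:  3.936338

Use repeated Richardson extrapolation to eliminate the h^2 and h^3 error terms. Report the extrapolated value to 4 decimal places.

First eliminate the h^2 term (factor 2^2 = 4):
  B₁ = (4·3.940453 − 3.958107)/3 = 3.934568
  B₂ = (4·3.936338 − 3.940453)/3 = 3.934966
Then eliminate the h^3 term (factor 2^3 = 8):
  (8·3.934966 − 3.934568)/7 = 3.935023

3.9350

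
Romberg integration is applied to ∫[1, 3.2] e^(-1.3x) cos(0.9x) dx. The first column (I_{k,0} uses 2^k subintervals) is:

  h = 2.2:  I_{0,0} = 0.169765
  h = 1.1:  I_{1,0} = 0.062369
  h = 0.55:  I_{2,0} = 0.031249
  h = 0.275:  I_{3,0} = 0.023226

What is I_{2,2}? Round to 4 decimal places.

Richardson extrapolation on the trapezoidal column (denominator 4−1=3):
I_{1,1} = 0.062369 + (0.062369 − 0.169765)/3 = 0.026570
I_{2,1} = 0.031249 + (0.031249 − 0.062369)/3 = 0.020876
I_{2,2} = 0.020876 + (0.020876 − 0.026570)/15 = 0.020496
(Column j=1 coincides with Simpson's rule on the same nodes.)

0.0205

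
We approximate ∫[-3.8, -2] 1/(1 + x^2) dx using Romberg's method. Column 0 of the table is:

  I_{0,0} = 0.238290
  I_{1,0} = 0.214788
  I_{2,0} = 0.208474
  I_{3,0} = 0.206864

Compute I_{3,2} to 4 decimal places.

Richardson extrapolation on the trapezoidal column (denominator 4−1=3):
I_{2,1} = (4·0.208474 − 0.214788) / 3 = 0.206369
I_{3,1} = 0.206864 + (0.206864 − 0.208474)/3 = 0.206327
I_{3,2} = (16·0.206327 − 0.206369) / 15 = 0.206324

0.2063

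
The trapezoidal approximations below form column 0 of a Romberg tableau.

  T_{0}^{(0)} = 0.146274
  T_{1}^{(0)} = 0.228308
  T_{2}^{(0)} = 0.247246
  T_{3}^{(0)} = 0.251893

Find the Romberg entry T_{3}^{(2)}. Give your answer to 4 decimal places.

0.2534

Richardson extrapolation on the trapezoidal column (denominator 4−1=3):
T_{2}^{(1)} = 0.247246 + (0.247246 − 0.228308)/3 = 0.253559
T_{3}^{(1)} = (4·0.251893 − 0.247246) / 3 = 0.253442
T_{3}^{(2)} = (16·0.253442 − 0.253559) / 15 = 0.253434
(Column j=1 coincides with Simpson's rule on the same nodes.)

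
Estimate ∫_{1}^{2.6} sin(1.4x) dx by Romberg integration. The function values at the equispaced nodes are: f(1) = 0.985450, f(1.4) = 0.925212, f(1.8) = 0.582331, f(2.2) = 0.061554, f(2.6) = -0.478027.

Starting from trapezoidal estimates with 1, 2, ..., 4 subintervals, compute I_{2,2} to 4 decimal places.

I_{0,0} (trapezoid, 1 panel, h=1.6000): 0.405938
I_{1,0} (trapezoid, 2 panels, h=0.8000): 0.668834
I_{2,0} (trapezoid, 4 panels, h=0.4000): 0.729123
I_{1,1} = 0.668834 + (0.668834 − 0.405938)/3 = 0.756466
I_{2,1} = 0.729123 + (0.729123 − 0.668834)/3 = 0.749219
I_{2,2} = 0.749219 + (0.749219 − 0.756466)/15 = 0.748736

0.7487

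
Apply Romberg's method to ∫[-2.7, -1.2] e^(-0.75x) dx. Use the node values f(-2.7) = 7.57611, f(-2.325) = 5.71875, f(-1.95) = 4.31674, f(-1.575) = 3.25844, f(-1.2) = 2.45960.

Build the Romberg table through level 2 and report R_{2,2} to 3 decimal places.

R_{0,0} (trapezoid, 1 panel, h=1.5000): 7.52678
R_{1,0} (trapezoid, 2 panels, h=0.7500): 7.00095
R_{2,0} (trapezoid, 4 panels, h=0.3750): 6.86692
R_{1,1} = 7.00095 + (7.00095 − 7.52678)/3 = 6.82567
R_{2,1} = 6.86692 + (6.86692 − 7.00095)/3 = 6.82224
R_{2,2} = 6.82224 + (6.82224 − 6.82567)/15 = 6.82201

6.822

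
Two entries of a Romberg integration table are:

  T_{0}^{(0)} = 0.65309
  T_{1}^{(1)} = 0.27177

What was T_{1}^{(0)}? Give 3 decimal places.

From T_{1}^{(1)} = (4·T_{1}^{(0)} − T_{0}^{(0)})/3, solve for T_{1}^{(0)}:
4·T_{1}^{(0)} = 3·0.27177 + 0.65309 = 1.46840
T_{1}^{(0)} = 0.36710

0.367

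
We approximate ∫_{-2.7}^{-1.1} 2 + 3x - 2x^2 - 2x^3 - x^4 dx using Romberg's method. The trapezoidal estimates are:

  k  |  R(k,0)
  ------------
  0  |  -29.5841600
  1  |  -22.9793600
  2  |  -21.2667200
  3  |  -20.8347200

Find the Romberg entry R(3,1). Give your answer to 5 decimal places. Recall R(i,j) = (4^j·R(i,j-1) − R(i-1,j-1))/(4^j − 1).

-20.69072

Richardson extrapolation on the trapezoidal column (denominator 4−1=3):
R(3,1) = (4·(-20.8347200) − (-21.2667200)) / 3 = -20.6907200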